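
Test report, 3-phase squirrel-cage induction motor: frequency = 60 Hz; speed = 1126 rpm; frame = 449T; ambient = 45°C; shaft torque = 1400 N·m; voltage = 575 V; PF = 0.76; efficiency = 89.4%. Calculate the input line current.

244 A

ω = 2π×1126/60 = 117.9 rad/s; P_out = τω = 1400 × 117.9 = 165060 W
P_in = P_out / η = 165060 / 0.894 = 184631 W
I_L = P_in / (√3·V_L·cosφ) = 184631 / (1.732 × 575 × 0.76) = 244 A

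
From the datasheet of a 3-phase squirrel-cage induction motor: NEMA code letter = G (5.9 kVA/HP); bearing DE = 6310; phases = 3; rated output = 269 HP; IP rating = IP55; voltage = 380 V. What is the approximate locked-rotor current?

S_LR = 5.9 × 269 = 1587.1 kVA
I_LR = S_LR/(√3·V_L) = 1587100/(1.732×380) = 2410 A

2410 A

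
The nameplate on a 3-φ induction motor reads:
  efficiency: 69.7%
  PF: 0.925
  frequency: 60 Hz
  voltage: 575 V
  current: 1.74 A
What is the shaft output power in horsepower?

P_in = √3·V·I·cosφ = 1.732 × 575 × 1.74 × 0.925 = 1603 W
P_out = η·P_in = 0.697 × 1603 = 1117 W
= 1117/746 = 1.5 HP

1.5 HP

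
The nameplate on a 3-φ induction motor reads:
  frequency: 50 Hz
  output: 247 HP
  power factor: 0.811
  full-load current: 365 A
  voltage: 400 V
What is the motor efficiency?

89.8 %

P_out = 247 × 746 = 184262 W
P_in = √3·V_L·I_L·cosφ = 1.732 × 400 × 365 × 0.811 = 205079 W
η = P_out / P_in = 184262 / 205079 = 0.898 = 89.8%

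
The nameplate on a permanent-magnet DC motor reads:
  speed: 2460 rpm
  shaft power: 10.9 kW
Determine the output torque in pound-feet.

31.2 lb·ft

ω = 2π × 2460/60 = 257.6 rad/s
τ = P/ω = 10900/257.6 = 42.31 N·m
In lb·ft: 42.31/1.356 = 31.2 lb·ft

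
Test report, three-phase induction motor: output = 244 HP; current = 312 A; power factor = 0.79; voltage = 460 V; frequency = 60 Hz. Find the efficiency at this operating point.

92.7 %

P_out = 244 × 746 = 182024 W
P_in = √3·V_L·I_L·cosφ = 1.732 × 460 × 312 × 0.79 = 196376 W
η = P_out / P_in = 182024 / 196376 = 0.927 = 92.7%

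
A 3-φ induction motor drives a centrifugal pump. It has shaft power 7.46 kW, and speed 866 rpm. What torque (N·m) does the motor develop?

82.3 N·m

ω = 2π × 866/60 = 90.69 rad/s
τ = P/ω = 7460/90.69 = 82.3 N·m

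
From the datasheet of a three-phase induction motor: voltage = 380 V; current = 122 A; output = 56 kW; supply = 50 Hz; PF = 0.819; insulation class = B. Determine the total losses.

P_in = √3·V·I·cosφ = 1.732×380×122×0.819 = 65762 W
P_out = 56000 W
Losses = P_in − P_out = 65762 − 56000 = 9762 W

9.76 kW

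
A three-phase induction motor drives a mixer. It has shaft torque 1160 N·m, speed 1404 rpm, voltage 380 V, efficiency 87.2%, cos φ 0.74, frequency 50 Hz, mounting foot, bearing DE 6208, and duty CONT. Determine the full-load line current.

ω = 2π×1404/60 = 147 rad/s; P_out = τω = 1160 × 147 = 170520 W
P_in = P_out / η = 170520 / 0.872 = 195550 W
I_L = P_in / (√3·V_L·cosφ) = 195550 / (1.732 × 380 × 0.74) = 402 A

402 A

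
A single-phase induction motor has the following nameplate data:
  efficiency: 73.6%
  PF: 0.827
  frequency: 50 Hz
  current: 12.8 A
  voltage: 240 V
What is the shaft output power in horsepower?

2.51 HP

P_in = V·I·cosφ = 240 × 12.8 × 0.827 = 2541 W
P_out = η·P_in = 0.736 × 2541 = 1870 W
= 1870/746 = 2.51 HP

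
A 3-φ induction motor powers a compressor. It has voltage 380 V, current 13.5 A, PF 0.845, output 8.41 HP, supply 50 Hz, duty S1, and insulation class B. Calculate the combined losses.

1.23 kW

P_in = √3·V·I·cosφ = 1.732×380×13.5×0.845 = 7508 W
P_out = 8.41×746 = 6274 W
Losses = P_in − P_out = 7508 − 6274 = 1234 W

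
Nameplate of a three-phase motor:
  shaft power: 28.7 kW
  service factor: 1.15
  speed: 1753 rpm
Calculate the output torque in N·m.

ω = 2π × 1753/60 = 183.6 rad/s
τ = P/ω = 28700/183.6 = 156 N·m

156 N·m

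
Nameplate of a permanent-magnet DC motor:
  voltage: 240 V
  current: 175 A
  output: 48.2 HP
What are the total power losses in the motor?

6040 W

P_in = V·I = 240×175 = 42000 W
P_out = 48.2×746 = 35957 W
Losses = P_in − P_out = 42000 − 35957 = 6043 W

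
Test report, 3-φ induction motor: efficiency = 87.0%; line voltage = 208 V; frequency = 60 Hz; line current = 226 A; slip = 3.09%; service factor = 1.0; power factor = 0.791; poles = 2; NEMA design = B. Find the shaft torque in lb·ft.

113 lb·ft

P_in = √3·V·I·cosφ = 1.732 × 208 × 226 × 0.791 = 64402 W
P_out = η·P_in = 0.87 × 64402 = 56030 W
n_s = 120×60/2 = 3600 rpm; n = 3600×(1−0.0309) = 3489 rpm
ω = 2π×3489/60 = 365.4 rad/s
τ = P_out/ω = 56030/365.4 = 153.3 N·m
In lb·ft: 153.3/1.356 = 113 lb·ft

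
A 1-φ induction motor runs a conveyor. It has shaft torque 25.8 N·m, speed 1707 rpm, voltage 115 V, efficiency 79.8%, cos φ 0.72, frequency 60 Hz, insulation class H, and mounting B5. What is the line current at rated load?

ω = 2π×1707/60 = 178.8 rad/s; P_out = τω = 25.8 × 178.8 = 4613 W
P_in = P_out / η = 4613 / 0.798 = 5781 W
I = P_in / (V·cosφ) = 5781 / (115 × 0.72) = 69.8 A

69.8 A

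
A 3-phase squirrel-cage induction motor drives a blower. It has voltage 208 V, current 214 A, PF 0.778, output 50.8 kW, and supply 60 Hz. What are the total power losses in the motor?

P_in = √3·V·I·cosφ = 1.732×208×214×0.778 = 59980 W
P_out = 50800 W
Losses = P_in − P_out = 59980 − 50800 = 9180 W

9180 W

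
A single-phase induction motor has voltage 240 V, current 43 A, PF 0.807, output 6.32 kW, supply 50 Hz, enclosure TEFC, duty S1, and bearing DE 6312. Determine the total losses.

P_in = V·I·cosφ = 240×43×0.807 = 8328 W
P_out = 6320 W
Losses = P_in − P_out = 8328 − 6320 = 2008 W

2010 W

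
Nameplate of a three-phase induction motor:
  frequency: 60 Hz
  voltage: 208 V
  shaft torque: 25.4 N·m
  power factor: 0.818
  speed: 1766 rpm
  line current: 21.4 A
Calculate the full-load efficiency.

74.5 %

ω = 2π × 1766/60 = 184.9 rad/s; P_out = τω = 25.4 × 184.9 = 4696 W
P_in = √3·V_L·I_L·cosφ = 1.732 × 208 × 21.4 × 0.818 = 6306 W
η = P_out / P_in = 4696 / 6306 = 0.745 = 74.5%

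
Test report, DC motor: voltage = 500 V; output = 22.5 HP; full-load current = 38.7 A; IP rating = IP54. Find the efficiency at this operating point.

P_out = 22.5 × 746 = 16785 W
P_in = V·I = 500 × 38.7 = 19350 W
η = P_out / P_in = 16785 / 19350 = 0.867 = 86.7%

86.7 %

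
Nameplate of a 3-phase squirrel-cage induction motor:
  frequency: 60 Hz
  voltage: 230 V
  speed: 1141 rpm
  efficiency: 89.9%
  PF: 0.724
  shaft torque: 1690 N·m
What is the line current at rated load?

ω = 2π×1141/60 = 119.5 rad/s; P_out = τω = 1690 × 119.5 = 201955 W
P_in = P_out / η = 201955 / 0.899 = 224644 W
I_L = P_in / (√3·V_L·cosφ) = 224644 / (1.732 × 230 × 0.724) = 779 A

779 A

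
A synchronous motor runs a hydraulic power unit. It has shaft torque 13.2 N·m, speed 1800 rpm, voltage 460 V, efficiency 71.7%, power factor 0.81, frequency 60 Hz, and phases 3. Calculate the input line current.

5.38 A

ω = 2π×1800/60 = 188.5 rad/s; P_out = τω = 13.2 × 188.5 = 2488 W
P_in = P_out / η = 2488 / 0.717 = 3470 W
I_L = P_in / (√3·V_L·cosφ) = 3470 / (1.732 × 460 × 0.81) = 5.38 A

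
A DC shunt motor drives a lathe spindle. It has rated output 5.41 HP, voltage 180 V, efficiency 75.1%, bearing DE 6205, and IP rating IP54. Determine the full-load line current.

29.9 A

P_out = 5.41 × 746 = 4036 W
P_in = P_out / η = 4036 / 0.751 = 5374 W
I = P_in / V = 5374 / 180 = 29.9 A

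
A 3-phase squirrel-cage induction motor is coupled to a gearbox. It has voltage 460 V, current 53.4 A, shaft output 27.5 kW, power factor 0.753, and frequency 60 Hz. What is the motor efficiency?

P_out = 27.5 kW = 27500 W
P_in = √3·V_L·I_L·cosφ = 1.732 × 460 × 53.4 × 0.753 = 32036 W
η = P_out / P_in = 27500 / 32036 = 0.858 = 85.8%

85.8 %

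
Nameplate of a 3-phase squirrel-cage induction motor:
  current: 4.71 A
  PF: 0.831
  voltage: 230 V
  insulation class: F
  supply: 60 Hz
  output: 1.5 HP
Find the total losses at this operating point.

440 W

P_in = √3·V·I·cosφ = 1.732×230×4.71×0.831 = 1559 W
P_out = 1.5×746 = 1119 W
Losses = P_in − P_out = 1559 − 1119 = 440 W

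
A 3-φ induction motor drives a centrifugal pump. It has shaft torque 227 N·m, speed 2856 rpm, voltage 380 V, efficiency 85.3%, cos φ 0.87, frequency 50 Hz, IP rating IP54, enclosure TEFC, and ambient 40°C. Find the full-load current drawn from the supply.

ω = 2π×2856/60 = 299.1 rad/s; P_out = τω = 227 × 299.1 = 67896 W
P_in = P_out / η = 67896 / 0.853 = 79597 W
I_L = P_in / (√3·V_L·cosφ) = 79597 / (1.732 × 380 × 0.87) = 139 A

139 A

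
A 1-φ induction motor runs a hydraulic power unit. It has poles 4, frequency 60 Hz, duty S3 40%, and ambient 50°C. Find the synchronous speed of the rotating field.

1800 rpm

n_s = 120f/p = 120×60/4 = 1800 rpm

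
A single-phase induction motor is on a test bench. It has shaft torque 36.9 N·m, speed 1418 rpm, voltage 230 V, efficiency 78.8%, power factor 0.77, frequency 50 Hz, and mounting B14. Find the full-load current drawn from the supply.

ω = 2π×1418/60 = 148.5 rad/s; P_out = τω = 36.9 × 148.5 = 5480 W
P_in = P_out / η = 5480 / 0.788 = 6954 W
I = P_in / (V·cosφ) = 6954 / (230 × 0.77) = 39.3 A

39.3 A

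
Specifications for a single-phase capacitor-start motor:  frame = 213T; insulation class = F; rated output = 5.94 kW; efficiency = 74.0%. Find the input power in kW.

P_out = 5940 W
P_in = P_out/η = 5940/0.74 = 8027 W = 8.03 kW

8.03 kW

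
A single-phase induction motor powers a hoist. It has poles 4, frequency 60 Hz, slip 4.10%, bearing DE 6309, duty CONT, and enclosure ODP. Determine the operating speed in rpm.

1726 rpm

n_s = 120f/p = 120×60/4 = 1800 rpm
n = n_s(1 − s) = 1800 × (1 − 0.041) = 1726 rpm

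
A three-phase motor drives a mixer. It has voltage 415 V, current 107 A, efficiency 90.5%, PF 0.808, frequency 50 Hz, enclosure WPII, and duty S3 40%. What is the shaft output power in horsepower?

P_in = √3·V·I·cosφ = 1.732 × 415 × 107 × 0.808 = 62143 W
P_out = η·P_in = 0.905 × 62143 = 56239 W
= 56239/746 = 75.4 HP

75.4 HP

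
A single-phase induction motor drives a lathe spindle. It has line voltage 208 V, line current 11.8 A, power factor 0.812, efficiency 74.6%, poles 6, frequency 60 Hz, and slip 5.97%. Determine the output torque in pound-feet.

P_in = V·I·cosφ = 208 × 11.8 × 0.812 = 1993 W
P_out = η·P_in = 0.746 × 1993 = 1487 W
n_s = 120×60/6 = 1200 rpm; n = 1200×(1−0.0597) = 1128 rpm
ω = 2π×1128/60 = 118.1 rad/s
τ = P_out/ω = 1487/118.1 = 12.59 N·m
In lb·ft: 12.59/1.356 = 9.28 lb·ft

9.28 lb·ft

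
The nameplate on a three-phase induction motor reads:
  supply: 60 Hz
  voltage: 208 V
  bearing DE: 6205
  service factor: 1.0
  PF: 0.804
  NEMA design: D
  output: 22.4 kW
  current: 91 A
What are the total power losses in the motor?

3960 W

P_in = √3·V·I·cosφ = 1.732×208×91×0.804 = 26358 W
P_out = 22400 W
Losses = P_in − P_out = 26358 − 22400 = 3958 W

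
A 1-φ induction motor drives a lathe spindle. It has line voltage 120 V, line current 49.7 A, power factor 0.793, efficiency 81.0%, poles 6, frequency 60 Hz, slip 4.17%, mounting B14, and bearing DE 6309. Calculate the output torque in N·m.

31.8 N·m

P_in = V·I·cosφ = 120 × 49.7 × 0.793 = 4729 W
P_out = η·P_in = 0.81 × 4729 = 3830 W
n_s = 120×60/6 = 1200 rpm; n = 1200×(1−0.0417) = 1150 rpm
ω = 2π×1150/60 = 120.4 rad/s
τ = P_out/ω = 3830/120.4 = 31.8 N·m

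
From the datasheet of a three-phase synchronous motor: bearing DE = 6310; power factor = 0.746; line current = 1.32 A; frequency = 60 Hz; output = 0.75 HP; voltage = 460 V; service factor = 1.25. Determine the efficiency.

P_out = 0.75 × 746 = 560 W
P_in = √3·V_L·I_L·cosφ = 1.732 × 460 × 1.32 × 0.746 = 785 W
η = P_out / P_in = 560 / 785 = 0.713 = 71.3%

71.3 %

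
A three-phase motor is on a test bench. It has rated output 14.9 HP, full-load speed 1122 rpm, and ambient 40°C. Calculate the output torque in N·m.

94.6 N·m

P_out = 14.9 × 746 = 11115 W
ω = 2π × 1122/60 = 117.5 rad/s
τ = P_out/ω = 11115/117.5 = 94.6 N·m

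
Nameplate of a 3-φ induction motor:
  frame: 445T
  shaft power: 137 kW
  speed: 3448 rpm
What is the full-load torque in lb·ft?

280 lb·ft

ω = 2π × 3448/60 = 361.1 rad/s
τ = P/ω = 137000/361.1 = 379.4 N·m
In lb·ft: 379.4/1.356 = 280 lb·ft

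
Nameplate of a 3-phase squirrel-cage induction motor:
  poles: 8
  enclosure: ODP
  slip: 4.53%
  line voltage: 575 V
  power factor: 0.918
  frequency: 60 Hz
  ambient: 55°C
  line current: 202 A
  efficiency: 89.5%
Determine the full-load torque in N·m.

1840 N·m

P_in = √3·V·I·cosφ = 1.732 × 575 × 202 × 0.918 = 184676 W
P_out = η·P_in = 0.895 × 184676 = 165285 W
n_s = 120×60/8 = 900 rpm; n = 900×(1−0.0453) = 859 rpm
ω = 2π×859/60 = 89.95 rad/s
τ = P_out/ω = 165285/89.95 = 1840 N·m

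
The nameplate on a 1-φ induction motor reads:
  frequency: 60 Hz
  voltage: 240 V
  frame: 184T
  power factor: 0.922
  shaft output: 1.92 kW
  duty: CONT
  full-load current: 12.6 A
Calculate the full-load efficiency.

68.9 %

P_out = 1.92 kW = 1920 W
P_in = V·I·cosφ = 240 × 12.6 × 0.922 = 2788 W
η = P_out / P_in = 1920 / 2788 = 0.689 = 68.9%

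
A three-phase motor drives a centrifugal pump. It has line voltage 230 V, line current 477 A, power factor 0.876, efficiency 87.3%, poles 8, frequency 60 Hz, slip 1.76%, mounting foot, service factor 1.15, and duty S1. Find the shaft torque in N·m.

P_in = √3·V·I·cosφ = 1.732 × 230 × 477 × 0.876 = 166456 W
P_out = η·P_in = 0.873 × 166456 = 145316 W
n_s = 120×60/8 = 900 rpm; n = 900×(1−0.0176) = 884 rpm
ω = 2π×884/60 = 92.57 rad/s
τ = P_out/ω = 145316/92.57 = 1570 N·m

1570 N·m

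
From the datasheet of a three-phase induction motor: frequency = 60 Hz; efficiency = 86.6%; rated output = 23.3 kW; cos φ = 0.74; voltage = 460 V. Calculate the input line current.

45.6 A

P_out = 23.3 kW = 23300 W
P_in = P_out / η = 23300 / 0.866 = 26905 W
I_L = P_in / (√3·V_L·cosφ) = 26905 / (1.732 × 460 × 0.74) = 45.6 A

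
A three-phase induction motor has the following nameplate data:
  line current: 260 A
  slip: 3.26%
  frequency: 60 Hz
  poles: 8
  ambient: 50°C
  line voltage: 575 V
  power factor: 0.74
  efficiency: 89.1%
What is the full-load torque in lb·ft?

P_in = √3·V·I·cosφ = 1.732 × 575 × 260 × 0.74 = 191611 W
P_out = η·P_in = 0.891 × 191611 = 170725 W
n_s = 120×60/8 = 900 rpm; n = 900×(1−0.0326) = 871 rpm
ω = 2π×871/60 = 91.21 rad/s
τ = P_out/ω = 170725/91.21 = 1872 N·m
In lb·ft: 1872/1.356 = 1380 lb·ft

1380 lb·ft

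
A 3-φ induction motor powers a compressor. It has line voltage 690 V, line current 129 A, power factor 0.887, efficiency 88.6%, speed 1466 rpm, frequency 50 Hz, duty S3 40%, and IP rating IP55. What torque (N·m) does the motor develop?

789 N·m

P_in = √3·V·I·cosφ = 1.732 × 690 × 129 × 0.887 = 136745 W
P_out = η·P_in = 0.886 × 136745 = 121156 W
n = 1466 rpm
ω = 2π×1466/60 = 153.5 rad/s
τ = P_out/ω = 121156/153.5 = 789 N·m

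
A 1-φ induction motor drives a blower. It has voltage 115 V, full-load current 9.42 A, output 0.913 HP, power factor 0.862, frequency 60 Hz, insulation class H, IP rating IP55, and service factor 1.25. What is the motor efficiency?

P_out = 0.913 × 746 = 681 W
P_in = V·I·cosφ = 115 × 9.42 × 0.862 = 934 W
η = P_out / P_in = 681 / 934 = 0.729 = 72.9%

72.9 %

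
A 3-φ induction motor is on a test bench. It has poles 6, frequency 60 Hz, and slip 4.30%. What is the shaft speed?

1148 rpm

n_s = 120f/p = 120×60/6 = 1200 rpm
n = n_s(1 − s) = 1200 × (1 − 0.043) = 1148 rpm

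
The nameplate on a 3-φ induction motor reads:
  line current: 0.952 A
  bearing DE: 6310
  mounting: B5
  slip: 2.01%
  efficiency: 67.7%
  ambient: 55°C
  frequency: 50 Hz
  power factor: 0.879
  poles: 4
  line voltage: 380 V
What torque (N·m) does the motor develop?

2.42 N·m

P_in = √3·V·I·cosφ = 1.732 × 380 × 0.952 × 0.879 = 551 W
P_out = η·P_in = 0.677 × 551 = 373 W
n_s = 120×50/4 = 1500 rpm; n = 1500×(1−0.0201) = 1470 rpm
ω = 2π×1470/60 = 153.9 rad/s
τ = P_out/ω = 373/153.9 = 2.42 N·m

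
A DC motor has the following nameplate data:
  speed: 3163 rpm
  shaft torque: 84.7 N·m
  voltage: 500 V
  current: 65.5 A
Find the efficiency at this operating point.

ω = 2π × 3163/60 = 331.2 rad/s; P_out = τω = 84.7 × 331.2 = 28053 W
P_in = V·I = 500 × 65.5 = 32750 W
η = P_out / P_in = 28053 / 32750 = 0.857 = 85.7%

85.7 %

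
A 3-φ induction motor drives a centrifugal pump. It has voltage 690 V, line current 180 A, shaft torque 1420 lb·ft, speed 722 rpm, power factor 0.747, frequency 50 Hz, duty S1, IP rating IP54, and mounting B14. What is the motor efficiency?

90.6 %

τ = 1420 lb·ft × 1.356 = 1926 N·m
ω = 2π × 722/60 = 75.61 rad/s; P_out = τω = 1926 × 75.61 = 145625 W
P_in = √3·V_L·I_L·cosφ = 1.732 × 690 × 180 × 0.747 = 160690 W
η = P_out / P_in = 145625 / 160690 = 0.906 = 90.6%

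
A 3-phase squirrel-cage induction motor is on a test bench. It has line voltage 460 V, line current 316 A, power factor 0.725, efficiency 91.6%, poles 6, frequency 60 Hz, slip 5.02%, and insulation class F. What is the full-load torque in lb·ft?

1030 lb·ft

P_in = √3·V·I·cosφ = 1.732 × 460 × 316 × 0.725 = 182529 W
P_out = η·P_in = 0.916 × 182529 = 167197 W
n_s = 120×60/6 = 1200 rpm; n = 1200×(1−0.0502) = 1140 rpm
ω = 2π×1140/60 = 119.4 rad/s
τ = P_out/ω = 167197/119.4 = 1400 N·m
In lb·ft: 1400/1.356 = 1030 lb·ft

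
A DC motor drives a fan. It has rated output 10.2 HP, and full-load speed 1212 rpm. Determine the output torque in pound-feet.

44.2 lb·ft

P_out = 10.2 × 746 = 7609 W
ω = 2π × 1212/60 = 126.9 rad/s
τ = P_out/ω = 7609/126.9 = 59.96 N·m
In lb·ft: 59.96/1.356 = 44.2 lb·ft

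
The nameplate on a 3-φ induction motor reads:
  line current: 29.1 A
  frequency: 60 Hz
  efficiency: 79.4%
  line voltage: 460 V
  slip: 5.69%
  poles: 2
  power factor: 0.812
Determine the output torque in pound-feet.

31 lb·ft

P_in = √3·V·I·cosφ = 1.732 × 460 × 29.1 × 0.812 = 18826 W
P_out = η·P_in = 0.794 × 18826 = 14948 W
n_s = 120×60/2 = 3600 rpm; n = 3600×(1−0.0569) = 3395 rpm
ω = 2π×3395/60 = 355.5 rad/s
τ = P_out/ω = 14948/355.5 = 42.05 N·m
In lb·ft: 42.05/1.356 = 31 lb·ft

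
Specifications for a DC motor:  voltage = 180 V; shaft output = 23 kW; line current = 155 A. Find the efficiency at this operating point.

82.4 %

P_out = 23 kW = 23000 W
P_in = V·I = 180 × 155 = 27900 W
η = P_out / P_in = 23000 / 27900 = 0.824 = 82.4%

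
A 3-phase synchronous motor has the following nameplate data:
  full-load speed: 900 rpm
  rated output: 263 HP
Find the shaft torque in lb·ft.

P_out = 263 × 746 = 196198 W
ω = 2π × 900/60 = 94.25 rad/s
τ = P_out/ω = 196198/94.25 = 2082 N·m
In lb·ft: 2082/1.356 = 1540 lb·ft

1540 lb·ft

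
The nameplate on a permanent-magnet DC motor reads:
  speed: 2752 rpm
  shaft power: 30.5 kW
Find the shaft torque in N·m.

ω = 2π × 2752/60 = 288.2 rad/s
τ = P/ω = 30500/288.2 = 106 N·m

106 N·m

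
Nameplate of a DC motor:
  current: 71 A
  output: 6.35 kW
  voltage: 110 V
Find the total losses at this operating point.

1.46 kW

P_in = V·I = 110×71 = 7810 W
P_out = 6350 W
Losses = P_in − P_out = 7810 − 6350 = 1460 W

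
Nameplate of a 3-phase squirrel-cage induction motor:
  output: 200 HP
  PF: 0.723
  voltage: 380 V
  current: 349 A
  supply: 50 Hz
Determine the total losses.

16900 W

P_in = √3·V·I·cosφ = 1.732×380×349×0.723 = 166072 W
P_out = 200×746 = 149200 W
Losses = P_in − P_out = 166072 − 149200 = 16872 W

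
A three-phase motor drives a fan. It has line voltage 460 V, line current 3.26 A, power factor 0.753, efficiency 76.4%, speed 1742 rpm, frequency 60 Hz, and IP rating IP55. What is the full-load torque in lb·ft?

6.04 lb·ft

P_in = √3·V·I·cosφ = 1.732 × 460 × 3.26 × 0.753 = 1956 W
P_out = η·P_in = 0.764 × 1956 = 1494 W
n = 1742 rpm
ω = 2π×1742/60 = 182.4 rad/s
τ = P_out/ω = 1494/182.4 = 8.191 N·m
In lb·ft: 8.191/1.356 = 6.04 lb·ft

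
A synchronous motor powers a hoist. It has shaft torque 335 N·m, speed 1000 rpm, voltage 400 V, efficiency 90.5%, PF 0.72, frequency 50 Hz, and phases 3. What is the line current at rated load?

77.7 A

ω = 2π×1000/60 = 104.7 rad/s; P_out = τω = 335 × 104.7 = 35075 W
P_in = P_out / η = 35075 / 0.905 = 38757 W
I_L = P_in / (√3·V_L·cosφ) = 38757 / (1.732 × 400 × 0.72) = 77.7 A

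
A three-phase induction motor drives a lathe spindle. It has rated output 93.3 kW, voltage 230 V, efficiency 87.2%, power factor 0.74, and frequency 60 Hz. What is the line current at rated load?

P_out = 93.3 kW = 93300 W
P_in = P_out / η = 93300 / 0.872 = 106995 W
I_L = P_in / (√3·V_L·cosφ) = 106995 / (1.732 × 230 × 0.74) = 363 A

363 A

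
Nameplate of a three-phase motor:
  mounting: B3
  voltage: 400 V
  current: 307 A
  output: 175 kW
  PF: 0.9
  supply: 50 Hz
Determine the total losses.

P_in = √3·V·I·cosφ = 1.732×400×307×0.9 = 191421 W
P_out = 175000 W
Losses = P_in − P_out = 191421 − 175000 = 16421 W

16.4 kW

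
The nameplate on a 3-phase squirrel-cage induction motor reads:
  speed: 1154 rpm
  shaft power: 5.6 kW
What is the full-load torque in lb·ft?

34.2 lb·ft

ω = 2π × 1154/60 = 120.8 rad/s
τ = P/ω = 5600/120.8 = 46.36 N·m
In lb·ft: 46.36/1.356 = 34.2 lb·ft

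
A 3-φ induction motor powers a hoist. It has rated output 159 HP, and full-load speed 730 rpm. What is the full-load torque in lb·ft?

P_out = 159 × 746 = 118614 W
ω = 2π × 730/60 = 76.45 rad/s
τ = P_out/ω = 118614/76.45 = 1552 N·m
In lb·ft: 1552/1.356 = 1140 lb·ft

1140 lb·ft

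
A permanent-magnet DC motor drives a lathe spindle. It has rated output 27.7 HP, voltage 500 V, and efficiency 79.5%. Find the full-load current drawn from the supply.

52 A

P_out = 27.7 × 746 = 20664 W
P_in = P_out / η = 20664 / 0.795 = 25992 W
I = P_in / V = 25992 / 500 = 52 A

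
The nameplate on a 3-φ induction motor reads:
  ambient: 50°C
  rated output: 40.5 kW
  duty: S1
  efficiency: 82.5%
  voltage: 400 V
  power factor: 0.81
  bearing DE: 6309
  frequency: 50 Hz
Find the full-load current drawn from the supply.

P_out = 40.5 kW = 40500 W
P_in = P_out / η = 40500 / 0.825 = 49091 W
I_L = P_in / (√3·V_L·cosφ) = 49091 / (1.732 × 400 × 0.81) = 87.5 A

87.5 A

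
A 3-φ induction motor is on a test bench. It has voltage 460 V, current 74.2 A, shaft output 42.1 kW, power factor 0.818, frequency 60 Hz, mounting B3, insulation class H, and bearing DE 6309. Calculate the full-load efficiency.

P_out = 42.1 kW = 42100 W
P_in = √3·V_L·I_L·cosφ = 1.732 × 460 × 74.2 × 0.818 = 48357 W
η = P_out / P_in = 42100 / 48357 = 0.871 = 87.1%

87.1 %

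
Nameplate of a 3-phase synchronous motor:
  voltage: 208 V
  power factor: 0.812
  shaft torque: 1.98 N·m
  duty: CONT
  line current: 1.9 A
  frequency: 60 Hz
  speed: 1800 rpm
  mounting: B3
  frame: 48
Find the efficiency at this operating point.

67.1 %

ω = 2π × 1800/60 = 188.5 rad/s; P_out = τω = 1.98 × 188.5 = 373 W
P_in = √3·V_L·I_L·cosφ = 1.732 × 208 × 1.9 × 0.812 = 556 W
η = P_out / P_in = 373 / 556 = 0.671 = 67.1%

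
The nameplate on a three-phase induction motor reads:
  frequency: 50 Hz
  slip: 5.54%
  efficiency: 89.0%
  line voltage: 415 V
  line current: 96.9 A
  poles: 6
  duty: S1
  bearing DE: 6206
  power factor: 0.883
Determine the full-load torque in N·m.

P_in = √3·V·I·cosφ = 1.732 × 415 × 96.9 × 0.883 = 61501 W
P_out = η·P_in = 0.89 × 61501 = 54736 W
n_s = 120×50/6 = 1000 rpm; n = 1000×(1−0.0554) = 945 rpm
ω = 2π×945/60 = 98.96 rad/s
τ = P_out/ω = 54736/98.96 = 553 N·m

553 N·m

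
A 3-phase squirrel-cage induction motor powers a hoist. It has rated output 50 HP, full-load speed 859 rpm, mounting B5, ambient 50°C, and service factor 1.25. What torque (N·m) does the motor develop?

P_out = 50 × 746 = 37300 W
ω = 2π × 859/60 = 89.95 rad/s
τ = P_out/ω = 37300/89.95 = 415 N·m

415 N·m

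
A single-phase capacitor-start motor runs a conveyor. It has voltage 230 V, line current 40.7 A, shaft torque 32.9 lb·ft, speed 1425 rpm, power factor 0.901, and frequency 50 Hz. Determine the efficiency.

τ = 32.9 lb·ft × 1.356 = 44.61 N·m
ω = 2π × 1425/60 = 149.2 rad/s; P_out = τω = 44.61 × 149.2 = 6656 W
P_in = V·I·cosφ = 230 × 40.7 × 0.901 = 8434 W
η = P_out / P_in = 6656 / 8434 = 0.789 = 78.9%

78.9 %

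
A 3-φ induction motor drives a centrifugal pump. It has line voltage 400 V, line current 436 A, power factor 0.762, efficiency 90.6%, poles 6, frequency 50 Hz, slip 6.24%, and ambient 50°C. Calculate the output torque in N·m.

P_in = √3·V·I·cosφ = 1.732 × 400 × 436 × 0.762 = 230170 W
P_out = η·P_in = 0.906 × 230170 = 208534 W
n_s = 120×50/6 = 1000 rpm; n = 1000×(1−0.0624) = 938 rpm
ω = 2π×938/60 = 98.23 rad/s
τ = P_out/ω = 208534/98.23 = 2120 N·m

2120 N·m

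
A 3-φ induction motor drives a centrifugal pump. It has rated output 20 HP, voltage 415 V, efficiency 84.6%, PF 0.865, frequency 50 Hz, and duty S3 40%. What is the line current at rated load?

28.4 A

P_out = 20 × 746 = 14920 W
P_in = P_out / η = 14920 / 0.846 = 17636 W
I_L = P_in / (√3·V_L·cosφ) = 17636 / (1.732 × 415 × 0.865) = 28.4 A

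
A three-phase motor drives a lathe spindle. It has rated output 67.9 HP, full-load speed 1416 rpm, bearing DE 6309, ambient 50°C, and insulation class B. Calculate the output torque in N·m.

P_out = 67.9 × 746 = 50653 W
ω = 2π × 1416/60 = 148.3 rad/s
τ = P_out/ω = 50653/148.3 = 342 N·m

342 N·m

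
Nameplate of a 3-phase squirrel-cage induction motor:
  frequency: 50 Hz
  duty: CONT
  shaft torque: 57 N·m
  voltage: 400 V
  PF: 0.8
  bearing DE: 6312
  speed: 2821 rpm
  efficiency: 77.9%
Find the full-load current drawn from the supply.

39 A

ω = 2π×2821/60 = 295.4 rad/s; P_out = τω = 57 × 295.4 = 16838 W
P_in = P_out / η = 16838 / 0.779 = 21615 W
I_L = P_in / (√3·V_L·cosφ) = 21615 / (1.732 × 400 × 0.8) = 39 A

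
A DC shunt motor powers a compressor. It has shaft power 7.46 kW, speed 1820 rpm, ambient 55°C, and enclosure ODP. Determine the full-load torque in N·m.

39.1 N·m

ω = 2π × 1820/60 = 190.6 rad/s
τ = P/ω = 7460/190.6 = 39.1 N·m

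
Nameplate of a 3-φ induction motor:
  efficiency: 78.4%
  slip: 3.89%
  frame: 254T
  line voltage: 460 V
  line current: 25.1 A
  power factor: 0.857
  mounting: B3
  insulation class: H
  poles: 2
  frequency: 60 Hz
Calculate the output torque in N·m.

37.1 N·m

P_in = √3·V·I·cosφ = 1.732 × 460 × 25.1 × 0.857 = 17138 W
P_out = η·P_in = 0.784 × 17138 = 13436 W
n_s = 120×60/2 = 3600 rpm; n = 3600×(1−0.0389) = 3460 rpm
ω = 2π×3460/60 = 362.3 rad/s
τ = P_out/ω = 13436/362.3 = 37.1 N·m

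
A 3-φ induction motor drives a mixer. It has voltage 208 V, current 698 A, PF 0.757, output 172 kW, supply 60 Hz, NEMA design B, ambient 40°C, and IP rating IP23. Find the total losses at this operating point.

18400 W

P_in = √3·V·I·cosφ = 1.732×208×698×0.757 = 190354 W
P_out = 172000 W
Losses = P_in − P_out = 190354 − 172000 = 18354 W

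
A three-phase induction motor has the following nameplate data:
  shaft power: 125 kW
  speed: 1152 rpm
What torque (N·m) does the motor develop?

ω = 2π × 1152/60 = 120.6 rad/s
τ = P/ω = 125000/120.6 = 1040 N·m

1040 N·m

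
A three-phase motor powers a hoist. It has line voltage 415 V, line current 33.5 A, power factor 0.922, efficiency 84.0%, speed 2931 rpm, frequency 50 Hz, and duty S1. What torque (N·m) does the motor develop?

P_in = √3·V·I·cosφ = 1.732 × 415 × 33.5 × 0.922 = 22201 W
P_out = η·P_in = 0.84 × 22201 = 18649 W
n = 2931 rpm
ω = 2π×2931/60 = 306.9 rad/s
τ = P_out/ω = 18649/306.9 = 60.8 N·m

60.8 N·m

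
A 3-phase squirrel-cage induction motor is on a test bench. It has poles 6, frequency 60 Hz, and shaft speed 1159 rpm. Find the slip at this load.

n_s = 120f/p = 120×60/6 = 1200 rpm
s = (n_s − n)/n_s = (1200 − 1159)/1200 = 0.0342

3.42 %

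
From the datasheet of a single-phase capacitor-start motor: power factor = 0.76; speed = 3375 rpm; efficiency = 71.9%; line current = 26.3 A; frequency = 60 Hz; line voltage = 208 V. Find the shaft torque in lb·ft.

6.24 lb·ft

P_in = V·I·cosφ = 208 × 26.3 × 0.76 = 4158 W
P_out = η·P_in = 0.719 × 4158 = 2990 W
n = 3375 rpm
ω = 2π×3375/60 = 353.4 rad/s
τ = P_out/ω = 2990/353.4 = 8.461 N·m
In lb·ft: 8.461/1.356 = 6.24 lb·ft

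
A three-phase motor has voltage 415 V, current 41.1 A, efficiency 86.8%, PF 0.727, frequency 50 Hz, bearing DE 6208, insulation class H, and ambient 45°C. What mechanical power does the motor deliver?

P_in = √3·V·I·cosφ = 1.732 × 415 × 41.1 × 0.727 = 21477 W
P_out = η·P_in = 0.868 × 21477 = 18642 W

18.6 kW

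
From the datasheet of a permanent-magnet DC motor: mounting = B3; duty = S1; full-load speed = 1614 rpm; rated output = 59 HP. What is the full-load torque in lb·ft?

P_out = 59 × 746 = 44014 W
ω = 2π × 1614/60 = 169 rad/s
τ = P_out/ω = 44014/169 = 260.4 N·m
In lb·ft: 260.4/1.356 = 192 lb·ft

192 lb·ft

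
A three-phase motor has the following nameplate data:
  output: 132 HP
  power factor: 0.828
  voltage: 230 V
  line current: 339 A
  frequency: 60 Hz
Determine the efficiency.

88.1 %

P_out = 132 × 746 = 98472 W
P_in = √3·V_L·I_L·cosφ = 1.732 × 230 × 339 × 0.828 = 111816 W
η = P_out / P_in = 98472 / 111816 = 0.881 = 88.1%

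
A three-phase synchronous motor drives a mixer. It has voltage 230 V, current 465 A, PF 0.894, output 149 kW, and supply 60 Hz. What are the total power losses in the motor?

16.6 kW

P_in = √3·V·I·cosφ = 1.732×230×465×0.894 = 165602 W
P_out = 149000 W
Losses = P_in − P_out = 165602 − 149000 = 16602 W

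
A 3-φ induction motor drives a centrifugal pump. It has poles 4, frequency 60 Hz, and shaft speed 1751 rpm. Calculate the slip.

2.72 %

n_s = 120f/p = 120×60/4 = 1800 rpm
s = (n_s − n)/n_s = (1800 − 1751)/1800 = 0.0272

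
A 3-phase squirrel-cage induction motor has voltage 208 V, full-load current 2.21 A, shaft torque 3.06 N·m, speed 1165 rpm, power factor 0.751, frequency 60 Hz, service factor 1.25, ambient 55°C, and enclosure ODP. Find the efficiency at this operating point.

62.4 %

ω = 2π × 1165/60 = 122 rad/s; P_out = τω = 3.06 × 122 = 373 W
P_in = √3·V_L·I_L·cosφ = 1.732 × 208 × 2.21 × 0.751 = 598 W
η = P_out / P_in = 373 / 598 = 0.624 = 62.4%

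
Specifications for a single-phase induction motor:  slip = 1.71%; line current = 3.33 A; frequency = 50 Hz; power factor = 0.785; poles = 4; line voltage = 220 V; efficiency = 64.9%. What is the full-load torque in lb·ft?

1.78 lb·ft

P_in = V·I·cosφ = 220 × 3.33 × 0.785 = 575 W
P_out = η·P_in = 0.649 × 575 = 373 W
n_s = 120×50/4 = 1500 rpm; n = 1500×(1−0.0171) = 1474 rpm
ω = 2π×1474/60 = 154.4 rad/s
τ = P_out/ω = 373/154.4 = 2.416 N·m
In lb·ft: 2.416/1.356 = 1.78 lb·ft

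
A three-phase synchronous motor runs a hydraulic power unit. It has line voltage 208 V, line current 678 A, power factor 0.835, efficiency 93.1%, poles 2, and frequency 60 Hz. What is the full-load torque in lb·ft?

371 lb·ft

P_in = √3·V·I·cosφ = 1.732 × 208 × 678 × 0.835 = 203952 W
P_out = η·P_in = 0.931 × 203952 = 189879 W
n = n_s = 120×60/2 = 3600 rpm (synchronous)
ω = 2π×3600/60 = 377 rad/s
τ = P_out/ω = 189879/377 = 503.7 N·m
In lb·ft: 503.7/1.356 = 371 lb·ft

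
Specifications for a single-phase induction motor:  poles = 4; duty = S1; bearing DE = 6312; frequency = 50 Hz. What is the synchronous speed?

1500 rpm

n_s = 120f/p = 120×50/4 = 1500 rpm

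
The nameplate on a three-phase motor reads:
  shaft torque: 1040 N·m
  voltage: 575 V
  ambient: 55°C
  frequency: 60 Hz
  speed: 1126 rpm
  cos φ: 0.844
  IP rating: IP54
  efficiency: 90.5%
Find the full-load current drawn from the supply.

161 A

ω = 2π×1126/60 = 117.9 rad/s; P_out = τω = 1040 × 117.9 = 122616 W
P_in = P_out / η = 122616 / 0.905 = 135487 W
I_L = P_in / (√3·V_L·cosφ) = 135487 / (1.732 × 575 × 0.844) = 161 A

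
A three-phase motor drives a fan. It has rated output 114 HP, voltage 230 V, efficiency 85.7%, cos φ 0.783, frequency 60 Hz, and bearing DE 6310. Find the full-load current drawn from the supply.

318 A

P_out = 114 × 746 = 85044 W
P_in = P_out / η = 85044 / 0.857 = 99235 W
I_L = P_in / (√3·V_L·cosφ) = 99235 / (1.732 × 230 × 0.783) = 318 A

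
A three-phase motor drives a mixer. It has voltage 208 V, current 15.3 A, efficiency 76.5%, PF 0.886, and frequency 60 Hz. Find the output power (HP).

5.01 HP

P_in = √3·V·I·cosφ = 1.732 × 208 × 15.3 × 0.886 = 4884 W
P_out = η·P_in = 0.765 × 4884 = 3736 W
= 3736/746 = 5.01 HP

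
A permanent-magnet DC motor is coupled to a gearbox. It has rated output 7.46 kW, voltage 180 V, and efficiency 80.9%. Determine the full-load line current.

P_out = 7.46 kW = 7460 W
P_in = P_out / η = 7460 / 0.809 = 9221 W
I = P_in / V = 9221 / 180 = 51.2 A

51.2 A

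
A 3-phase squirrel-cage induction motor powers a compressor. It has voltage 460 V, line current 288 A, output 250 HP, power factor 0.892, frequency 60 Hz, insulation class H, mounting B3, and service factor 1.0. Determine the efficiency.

91.1 %

P_out = 250 × 746 = 186500 W
P_in = √3·V_L·I_L·cosφ = 1.732 × 460 × 288 × 0.892 = 204674 W
η = P_out / P_in = 186500 / 204674 = 0.911 = 91.1%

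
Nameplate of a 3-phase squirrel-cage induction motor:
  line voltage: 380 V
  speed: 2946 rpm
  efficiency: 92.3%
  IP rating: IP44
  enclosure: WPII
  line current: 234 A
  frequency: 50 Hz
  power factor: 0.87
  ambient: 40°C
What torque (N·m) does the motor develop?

P_in = √3·V·I·cosφ = 1.732 × 380 × 234 × 0.87 = 133988 W
P_out = η·P_in = 0.923 × 133988 = 123671 W
n = 2946 rpm
ω = 2π×2946/60 = 308.5 rad/s
τ = P_out/ω = 123671/308.5 = 401 N·m

401 N·m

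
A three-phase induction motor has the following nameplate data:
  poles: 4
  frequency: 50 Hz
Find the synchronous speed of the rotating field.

1500 rpm

n_s = 120f/p = 120×50/4 = 1500 rpm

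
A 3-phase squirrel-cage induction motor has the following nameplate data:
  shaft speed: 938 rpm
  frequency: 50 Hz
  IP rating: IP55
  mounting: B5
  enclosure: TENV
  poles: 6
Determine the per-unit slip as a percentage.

6.2 %

n_s = 120f/p = 120×50/6 = 1000 rpm
s = (n_s − n)/n_s = (1000 − 938)/1000 = 0.0620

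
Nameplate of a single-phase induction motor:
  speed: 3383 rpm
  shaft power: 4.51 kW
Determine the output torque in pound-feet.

ω = 2π × 3383/60 = 354.3 rad/s
τ = P/ω = 4510/354.3 = 12.73 N·m
In lb·ft: 12.73/1.356 = 9.39 lb·ft

9.39 lb·ft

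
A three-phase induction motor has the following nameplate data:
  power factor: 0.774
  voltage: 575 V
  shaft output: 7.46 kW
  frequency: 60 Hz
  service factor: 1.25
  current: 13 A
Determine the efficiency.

P_out = 7.46 kW = 7460 W
P_in = √3·V_L·I_L·cosφ = 1.732 × 575 × 13 × 0.774 = 10021 W
η = P_out / P_in = 7460 / 10021 = 0.744 = 74.4%

74.4 %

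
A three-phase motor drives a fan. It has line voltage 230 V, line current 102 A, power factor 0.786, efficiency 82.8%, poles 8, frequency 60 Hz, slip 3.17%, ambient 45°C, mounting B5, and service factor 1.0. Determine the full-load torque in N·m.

P_in = √3·V·I·cosφ = 1.732 × 230 × 102 × 0.786 = 31937 W
P_out = η·P_in = 0.828 × 31937 = 26444 W
n_s = 120×60/8 = 900 rpm; n = 900×(1−0.0317) = 871 rpm
ω = 2π×871/60 = 91.21 rad/s
τ = P_out/ω = 26444/91.21 = 290 N·m

290 N·m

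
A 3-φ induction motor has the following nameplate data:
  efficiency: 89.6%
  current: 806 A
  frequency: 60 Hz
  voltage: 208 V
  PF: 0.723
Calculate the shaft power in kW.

188 kW

P_in = √3·V·I·cosφ = 1.732 × 208 × 806 × 0.723 = 209935 W
P_out = η·P_in = 0.896 × 209935 = 188102 W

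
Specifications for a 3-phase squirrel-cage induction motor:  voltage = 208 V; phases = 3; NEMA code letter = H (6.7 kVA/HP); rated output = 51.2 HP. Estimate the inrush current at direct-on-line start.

952 A

S_LR = 6.7 × 51.2 = 343.04 kVA
I_LR = S_LR/(√3·V_L) = 343040/(1.732×208) = 952 A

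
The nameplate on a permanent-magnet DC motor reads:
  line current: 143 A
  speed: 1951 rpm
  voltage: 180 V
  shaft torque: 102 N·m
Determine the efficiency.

81.0 %

ω = 2π × 1951/60 = 204.3 rad/s; P_out = τω = 102 × 204.3 = 20839 W
P_in = V·I = 180 × 143 = 25740 W
η = P_out / P_in = 20839 / 25740 = 0.810 = 81.0%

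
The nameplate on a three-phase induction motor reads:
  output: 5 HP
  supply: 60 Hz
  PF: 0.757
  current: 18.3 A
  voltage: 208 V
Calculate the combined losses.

1.26 kW

P_in = √3·V·I·cosφ = 1.732×208×18.3×0.757 = 4991 W
P_out = 5×746 = 3730 W
Losses = P_in − P_out = 4991 − 3730 = 1261 W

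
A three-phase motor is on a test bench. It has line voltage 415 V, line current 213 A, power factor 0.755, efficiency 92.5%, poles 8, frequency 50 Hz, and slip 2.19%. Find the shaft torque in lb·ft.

P_in = √3·V·I·cosφ = 1.732 × 415 × 213 × 0.755 = 115591 W
P_out = η·P_in = 0.925 × 115591 = 106922 W
n_s = 120×50/8 = 750 rpm; n = 750×(1−0.0219) = 734 rpm
ω = 2π×734/60 = 76.86 rad/s
τ = P_out/ω = 106922/76.86 = 1391 N·m
In lb·ft: 1391/1.356 = 1030 lb·ft

1030 lb·ft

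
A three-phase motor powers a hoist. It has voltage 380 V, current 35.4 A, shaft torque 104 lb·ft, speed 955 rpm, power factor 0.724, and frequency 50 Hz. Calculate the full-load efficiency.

τ = 104 lb·ft × 1.356 = 141 N·m
ω = 2π × 955/60 = 100 rad/s; P_out = τω = 141 × 100 = 14100 W
P_in = √3·V_L·I_L·cosφ = 1.732 × 380 × 35.4 × 0.724 = 16868 W
η = P_out / P_in = 14100 / 16868 = 0.836 = 83.6%

83.6 %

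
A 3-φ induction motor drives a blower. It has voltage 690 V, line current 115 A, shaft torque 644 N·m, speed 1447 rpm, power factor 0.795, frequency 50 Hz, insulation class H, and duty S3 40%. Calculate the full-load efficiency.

ω = 2π × 1447/60 = 151.5 rad/s; P_out = τω = 644 × 151.5 = 97566 W
P_in = √3·V_L·I_L·cosφ = 1.732 × 690 × 115 × 0.795 = 109260 W
η = P_out / P_in = 97566 / 109260 = 0.893 = 89.3%

89.3 %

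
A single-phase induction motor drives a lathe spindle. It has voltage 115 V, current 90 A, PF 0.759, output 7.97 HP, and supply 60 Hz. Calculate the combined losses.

1.91 kW

P_in = V·I·cosφ = 115×90×0.759 = 7856 W
P_out = 7.97×746 = 5946 W
Losses = P_in − P_out = 7856 − 5946 = 1910 W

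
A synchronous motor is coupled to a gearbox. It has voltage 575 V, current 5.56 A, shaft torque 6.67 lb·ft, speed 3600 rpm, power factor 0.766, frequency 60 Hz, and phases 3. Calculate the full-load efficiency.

τ = 6.67 lb·ft × 1.356 = 9.045 N·m
ω = 2π × 3600/60 = 377 rad/s; P_out = τω = 9.045 × 377 = 3410 W
P_in = √3·V_L·I_L·cosφ = 1.732 × 575 × 5.56 × 0.766 = 4241 W
η = P_out / P_in = 3410 / 4241 = 0.804 = 80.4%

80.4 %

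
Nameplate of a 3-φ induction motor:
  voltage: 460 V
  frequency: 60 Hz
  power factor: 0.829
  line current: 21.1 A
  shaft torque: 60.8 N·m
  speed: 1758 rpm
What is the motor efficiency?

80.3 %

ω = 2π × 1758/60 = 184.1 rad/s; P_out = τω = 60.8 × 184.1 = 11193 W
P_in = √3·V_L·I_L·cosφ = 1.732 × 460 × 21.1 × 0.829 = 13936 W
η = P_out / P_in = 11193 / 13936 = 0.803 = 80.3%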